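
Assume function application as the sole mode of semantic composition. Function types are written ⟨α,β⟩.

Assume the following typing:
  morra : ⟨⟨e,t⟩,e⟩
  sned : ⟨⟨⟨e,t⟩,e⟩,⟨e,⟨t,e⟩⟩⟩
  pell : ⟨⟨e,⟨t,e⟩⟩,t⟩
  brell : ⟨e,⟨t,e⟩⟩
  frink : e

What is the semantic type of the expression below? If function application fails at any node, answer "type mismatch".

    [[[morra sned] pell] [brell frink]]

e

[morra sned] — sned of type ⟨⟨⟨e,t⟩,e⟩,⟨e,⟨t,e⟩⟩⟩ combines with morra of type ⟨⟨e,t⟩,e⟩: type ⟨e,⟨t,e⟩⟩.
[[morra sned] pell] — pell of type ⟨⟨e,⟨t,e⟩⟩,t⟩ combines with [morra sned] of type ⟨e,⟨t,e⟩⟩: type t.
[brell frink] — brell of type ⟨e,⟨t,e⟩⟩ combines with frink of type e: type ⟨t,e⟩.
[[[morra sned] pell] [brell frink]] — [brell frink] of type ⟨t,e⟩ combines with [[morra sned] pell] of type t: type e.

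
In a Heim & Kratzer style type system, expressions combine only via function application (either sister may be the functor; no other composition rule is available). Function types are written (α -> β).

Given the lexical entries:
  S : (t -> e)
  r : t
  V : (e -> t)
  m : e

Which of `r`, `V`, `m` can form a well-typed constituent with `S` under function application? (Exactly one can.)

r — combines: S : (t -> e) takes r : t as argument, giving e.
V : (e -> t) — neither side's domain matches the other.
m : e — neither side's domain matches the other.

r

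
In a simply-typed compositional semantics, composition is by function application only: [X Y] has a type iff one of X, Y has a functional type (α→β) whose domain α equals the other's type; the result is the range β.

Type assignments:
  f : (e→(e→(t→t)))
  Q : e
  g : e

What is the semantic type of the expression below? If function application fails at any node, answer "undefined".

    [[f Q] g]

(t→t)

At [f Q], f : (e→(e→(t→t))) takes Q : e, giving (e→(t→t)).
At [[f Q] g], [f Q] : (e→(t→t)) takes g : e, giving (t→t).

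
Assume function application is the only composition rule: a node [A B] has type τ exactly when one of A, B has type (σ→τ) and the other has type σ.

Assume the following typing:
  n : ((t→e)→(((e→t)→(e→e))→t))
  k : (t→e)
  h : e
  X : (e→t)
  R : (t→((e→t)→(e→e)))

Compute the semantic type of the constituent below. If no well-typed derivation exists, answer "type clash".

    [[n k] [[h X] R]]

t

[n k]: n is ((t→e)→(((e→t)→(e→e))→t)), k is (t→e); result (((e→t)→(e→e))→t).
[h X]: X is (e→t), h is e; result t.
[[h X] R]: R is (t→((e→t)→(e→e))), [h X] is t; result ((e→t)→(e→e)).
[[n k] [[h X] R]]: [n k] is (((e→t)→(e→e))→t), [[h X] R] is ((e→t)→(e→e)); result t.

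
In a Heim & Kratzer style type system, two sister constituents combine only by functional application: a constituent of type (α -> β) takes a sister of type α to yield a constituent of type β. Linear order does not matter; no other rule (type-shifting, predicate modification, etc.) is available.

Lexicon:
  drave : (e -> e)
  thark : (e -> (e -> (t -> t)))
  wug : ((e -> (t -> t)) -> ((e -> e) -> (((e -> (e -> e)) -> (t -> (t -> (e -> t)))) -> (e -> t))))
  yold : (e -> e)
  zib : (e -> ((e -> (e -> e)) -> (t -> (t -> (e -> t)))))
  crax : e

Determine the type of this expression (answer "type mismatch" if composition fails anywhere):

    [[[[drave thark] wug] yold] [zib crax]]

type mismatch

[drave thark]: (e -> e) with (e -> (e -> (t -> t))) — neither is a function whose domain matches the other; composition fails here.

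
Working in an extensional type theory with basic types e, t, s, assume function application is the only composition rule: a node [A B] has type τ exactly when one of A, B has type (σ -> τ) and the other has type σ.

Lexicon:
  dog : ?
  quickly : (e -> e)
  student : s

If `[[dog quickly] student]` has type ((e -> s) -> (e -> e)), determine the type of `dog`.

((e -> e) -> (s -> ((e -> s) -> (e -> e))))

[[dog quickly] student] is required to be ((e -> s) -> (e -> e)). student : s cannot yield ((e -> s) -> (e -> e)) as functor, so [dog quickly] : (s -> ((e -> s) -> (e -> e))).
[dog quickly] is required to be (s -> ((e -> s) -> (e -> e))). quickly : (e -> e) cannot yield (s -> ((e -> s) -> (e -> e))) as functor, so dog : ((e -> e) -> (s -> ((e -> s) -> (e -> e)))).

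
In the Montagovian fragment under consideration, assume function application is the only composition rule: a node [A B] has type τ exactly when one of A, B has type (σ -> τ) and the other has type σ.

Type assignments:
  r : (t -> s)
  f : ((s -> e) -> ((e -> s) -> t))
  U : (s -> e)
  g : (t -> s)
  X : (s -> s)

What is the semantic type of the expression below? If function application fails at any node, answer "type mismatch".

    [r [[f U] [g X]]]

At [f U], f : ((s -> e) -> ((e -> s) -> t)) takes U : (s -> e), giving ((e -> s) -> t).
At [g X]: neither (t -> s) nor (s -> s) can take the other as argument; the node is ill-typed.

type mismatch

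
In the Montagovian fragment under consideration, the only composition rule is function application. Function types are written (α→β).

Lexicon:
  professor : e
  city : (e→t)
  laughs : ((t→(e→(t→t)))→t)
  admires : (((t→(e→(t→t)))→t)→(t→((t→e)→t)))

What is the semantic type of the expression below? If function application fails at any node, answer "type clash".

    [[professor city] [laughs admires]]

((t→e)→t)

[professor city]: city is (e→t), professor is e; result t.
[laughs admires]: admires is (((t→(e→(t→t)))→t)→(t→((t→e)→t))), laughs is ((t→(e→(t→t)))→t); result (t→((t→e)→t)).
[[professor city] [laughs admires]]: [laughs admires] is (t→((t→e)→t)), [professor city] is t; result ((t→e)→t).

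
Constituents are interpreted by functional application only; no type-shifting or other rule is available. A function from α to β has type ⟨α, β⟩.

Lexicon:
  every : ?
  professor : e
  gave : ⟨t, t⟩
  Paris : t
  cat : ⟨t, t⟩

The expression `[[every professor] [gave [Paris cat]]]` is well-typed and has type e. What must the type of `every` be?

[[every professor] [gave [Paris cat]]] is required to be e. [gave [Paris cat]] : t cannot yield e as functor, so [every professor] : ⟨t, e⟩.
[every professor] is required to be ⟨t, e⟩. professor : e cannot yield ⟨t, e⟩ as functor, so every : ⟨e, ⟨t, e⟩⟩.

⟨e, ⟨t, e⟩⟩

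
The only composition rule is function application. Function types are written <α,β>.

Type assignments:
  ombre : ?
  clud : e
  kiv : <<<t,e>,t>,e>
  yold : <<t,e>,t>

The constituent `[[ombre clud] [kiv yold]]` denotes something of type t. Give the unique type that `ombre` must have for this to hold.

[[ombre clud] [kiv yold]] is required to be t. [kiv yold] : e cannot yield t as functor, so [ombre clud] : <e,t>.
[ombre clud] is required to be <e,t>. clud : e cannot yield <e,t> as functor, so ombre : <e,<e,t>>.

<e,<e,t>>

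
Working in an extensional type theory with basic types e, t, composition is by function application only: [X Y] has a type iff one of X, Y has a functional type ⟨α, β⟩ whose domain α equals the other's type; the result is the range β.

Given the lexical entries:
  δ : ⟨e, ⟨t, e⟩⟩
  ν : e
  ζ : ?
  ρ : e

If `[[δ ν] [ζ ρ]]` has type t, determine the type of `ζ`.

⟨e, ⟨⟨t, e⟩, t⟩⟩

At [[δ ν] [ζ ρ]] (required: t): [δ ν] is ⟨t, e⟩, which is not a function with range t; hence [ζ ρ] is the functor — type ⟨⟨t, e⟩, t⟩.
At [ζ ρ] (required: ⟨⟨t, e⟩, t⟩): ρ is e, which is not a function with range ⟨⟨t, e⟩, t⟩; hence ζ is the functor — type ⟨e, ⟨⟨t, e⟩, t⟩⟩.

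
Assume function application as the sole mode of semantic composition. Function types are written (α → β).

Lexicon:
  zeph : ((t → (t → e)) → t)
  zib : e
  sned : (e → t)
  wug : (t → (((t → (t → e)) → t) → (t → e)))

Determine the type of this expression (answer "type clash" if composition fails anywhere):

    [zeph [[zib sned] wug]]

[zib sned]: (e → t) applied to e yields t.
[[zib sned] wug]: (t → (((t → (t → e)) → t) → (t → e))) applied to t yields (((t → (t → e)) → t) → (t → e)).
[zeph [[zib sned] wug]]: (((t → (t → e)) → t) → (t → e)) applied to ((t → (t → e)) → t) yields (t → e).

(t → e)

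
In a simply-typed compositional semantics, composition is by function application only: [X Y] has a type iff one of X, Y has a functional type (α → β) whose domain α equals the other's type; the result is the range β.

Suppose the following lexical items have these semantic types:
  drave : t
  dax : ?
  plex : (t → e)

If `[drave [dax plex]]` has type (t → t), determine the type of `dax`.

((t → e) → (t → (t → t)))

At [drave [dax plex]] (required: (t → t)): drave is t, which is not a function with range (t → t); hence [dax plex] is the functor — type (t → (t → t)).
At [dax plex] (required: (t → (t → t))): plex is (t → e), which is not a function with range (t → (t → t)); hence dax is the functor — type ((t → e) → (t → (t → t))).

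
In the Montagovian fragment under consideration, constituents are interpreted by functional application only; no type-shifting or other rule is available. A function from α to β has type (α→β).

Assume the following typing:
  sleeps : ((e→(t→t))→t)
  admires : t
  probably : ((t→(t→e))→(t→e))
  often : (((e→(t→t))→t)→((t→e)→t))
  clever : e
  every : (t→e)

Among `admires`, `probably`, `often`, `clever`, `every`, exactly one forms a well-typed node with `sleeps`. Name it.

admires : t — neither side's domain matches the other.
probably : ((t→(t→e))→(t→e)) — neither side's domain matches the other.
often — combines: often : (((e→(t→t))→t)→((t→e)→t)) takes sleeps : ((e→(t→t))→t) as argument, giving ((t→e)→t).
clever : e — neither side's domain matches the other.
every : (t→e) — neither side's domain matches the other.

often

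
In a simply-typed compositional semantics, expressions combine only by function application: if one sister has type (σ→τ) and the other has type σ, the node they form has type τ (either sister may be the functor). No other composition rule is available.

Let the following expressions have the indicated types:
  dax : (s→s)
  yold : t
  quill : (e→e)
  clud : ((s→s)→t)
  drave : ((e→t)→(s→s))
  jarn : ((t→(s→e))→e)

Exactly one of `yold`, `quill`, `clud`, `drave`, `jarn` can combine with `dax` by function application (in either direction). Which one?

yold : t — no; dax wants s, and yold wants nothing (atomic).
quill : (e→e) — no; dax wants s, and quill wants e.
clud — combines: clud : ((s→s)→t) takes dax : (s→s) as argument, giving t.
drave : ((e→t)→(s→s)) — no; dax wants s, and drave wants (e→t).
jarn : ((t→(s→e))→e) — no; dax wants s, and jarn wants (t→(s→e)).

clud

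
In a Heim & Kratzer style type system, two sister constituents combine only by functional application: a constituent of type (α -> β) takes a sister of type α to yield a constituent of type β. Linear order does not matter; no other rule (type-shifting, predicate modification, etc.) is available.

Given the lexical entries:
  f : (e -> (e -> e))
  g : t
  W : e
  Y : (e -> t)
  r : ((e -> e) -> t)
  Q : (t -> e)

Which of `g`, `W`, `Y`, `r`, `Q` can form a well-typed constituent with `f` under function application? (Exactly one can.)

g : t — neither side's domain matches the other.
W — combines: f : (e -> (e -> e)) takes W : e as argument, giving (e -> e).
Y : (e -> t) — neither side's domain matches the other.
r : ((e -> e) -> t) — neither side's domain matches the other.
Q : (t -> e) — neither side's domain matches the other.

W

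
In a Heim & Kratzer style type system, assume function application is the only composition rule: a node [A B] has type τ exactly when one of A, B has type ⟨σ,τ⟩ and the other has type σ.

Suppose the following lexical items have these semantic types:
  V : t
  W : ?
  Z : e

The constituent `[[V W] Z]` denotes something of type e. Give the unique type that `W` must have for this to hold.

⟨t,⟨e,e⟩⟩

For [[V W] Z] to have type e with Z of type e, [V W] must be the function: [V W] : ⟨e,e⟩.
For [V W] to have type ⟨e,e⟩ with V of type t, W must be the function: W : ⟨t,⟨e,e⟩⟩.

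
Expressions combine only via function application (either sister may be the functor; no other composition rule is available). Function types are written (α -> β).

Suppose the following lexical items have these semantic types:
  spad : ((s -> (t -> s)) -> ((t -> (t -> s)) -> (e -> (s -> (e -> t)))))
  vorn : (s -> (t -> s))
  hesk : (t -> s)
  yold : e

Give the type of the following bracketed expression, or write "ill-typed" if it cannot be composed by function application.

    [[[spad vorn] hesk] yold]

At [spad vorn], spad : ((s -> (t -> s)) -> ((t -> (t -> s)) -> (e -> (s -> (e -> t))))) takes vorn : (s -> (t -> s)), giving ((t -> (t -> s)) -> (e -> (s -> (e -> t)))).
[[spad vorn] hesk]: ((t -> (t -> s)) -> (e -> (s -> (e -> t)))) with (t -> s) — neither is a function whose domain matches the other; composition fails here.

ill-typed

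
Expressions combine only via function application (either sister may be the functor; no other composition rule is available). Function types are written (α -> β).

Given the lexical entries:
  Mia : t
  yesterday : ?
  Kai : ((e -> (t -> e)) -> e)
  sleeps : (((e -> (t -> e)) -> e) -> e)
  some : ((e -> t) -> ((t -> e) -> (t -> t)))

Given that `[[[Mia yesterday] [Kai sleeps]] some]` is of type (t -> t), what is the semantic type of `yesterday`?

(t -> (e -> (((e -> t) -> ((t -> e) -> (t -> t))) -> (t -> t))))

At [[[Mia yesterday] [Kai sleeps]] some] (required: (t -> t)): some is ((e -> t) -> ((t -> e) -> (t -> t))), which is not a function with range (t -> t); hence [[Mia yesterday] [Kai sleeps]] is the functor — type (((e -> t) -> ((t -> e) -> (t -> t))) -> (t -> t)).
At [[Mia yesterday] [Kai sleeps]] (required: (((e -> t) -> ((t -> e) -> (t -> t))) -> (t -> t))): [Kai sleeps] is e, which is not a function with range (((e -> t) -> ((t -> e) -> (t -> t))) -> (t -> t)); hence [Mia yesterday] is the functor — type (e -> (((e -> t) -> ((t -> e) -> (t -> t))) -> (t -> t))).
At [Mia yesterday] (required: (e -> (((e -> t) -> ((t -> e) -> (t -> t))) -> (t -> t)))): Mia is t, which is not a function with range (e -> (((e -> t) -> ((t -> e) -> (t -> t))) -> (t -> t))); hence yesterday is the functor — type (t -> (e -> (((e -> t) -> ((t -> e) -> (t -> t))) -> (t -> t)))).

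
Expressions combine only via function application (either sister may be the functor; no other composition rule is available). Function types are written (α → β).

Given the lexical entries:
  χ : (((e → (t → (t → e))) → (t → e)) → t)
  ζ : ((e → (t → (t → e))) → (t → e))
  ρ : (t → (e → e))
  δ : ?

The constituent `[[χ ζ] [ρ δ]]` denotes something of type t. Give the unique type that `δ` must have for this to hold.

At [[χ ζ] [ρ δ]] (required: t): [χ ζ] is t, which is not a function with range t; hence [ρ δ] is the functor — type (t → t).
At [ρ δ] (required: (t → t)): ρ is (t → (e → e)), which is not a function with range (t → t); hence δ is the functor — type ((t → (e → e)) → (t → t)).

((t → (e → e)) → (t → t))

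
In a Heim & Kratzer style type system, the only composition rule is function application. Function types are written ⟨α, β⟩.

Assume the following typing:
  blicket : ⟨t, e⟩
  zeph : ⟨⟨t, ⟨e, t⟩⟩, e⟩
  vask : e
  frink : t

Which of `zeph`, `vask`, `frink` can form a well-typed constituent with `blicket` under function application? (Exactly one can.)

frink

zeph : ⟨⟨t, ⟨e, t⟩⟩, e⟩ — does not combine with blicket.
vask : e — does not combine with blicket.
frink — combines: blicket : ⟨t, e⟩ takes frink : t as argument, giving e.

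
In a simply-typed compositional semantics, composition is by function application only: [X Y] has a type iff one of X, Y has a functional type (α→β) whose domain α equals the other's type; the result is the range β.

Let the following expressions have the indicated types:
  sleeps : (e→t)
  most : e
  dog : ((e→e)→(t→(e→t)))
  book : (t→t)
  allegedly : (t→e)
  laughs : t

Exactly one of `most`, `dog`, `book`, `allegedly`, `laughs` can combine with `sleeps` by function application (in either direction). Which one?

most — combines: sleeps : (e→t) takes most : e as argument, giving t.
dog : ((e→e)→(t→(e→t))) — sleeps needs e; dog needs (e→e); neither fits.
book : (t→t) — sleeps needs e; book needs t; neither fits.
allegedly : (t→e) — sleeps needs e; allegedly needs t; neither fits.
laughs : t — sleeps needs e; laughs needs nothing (atomic); neither fits.

most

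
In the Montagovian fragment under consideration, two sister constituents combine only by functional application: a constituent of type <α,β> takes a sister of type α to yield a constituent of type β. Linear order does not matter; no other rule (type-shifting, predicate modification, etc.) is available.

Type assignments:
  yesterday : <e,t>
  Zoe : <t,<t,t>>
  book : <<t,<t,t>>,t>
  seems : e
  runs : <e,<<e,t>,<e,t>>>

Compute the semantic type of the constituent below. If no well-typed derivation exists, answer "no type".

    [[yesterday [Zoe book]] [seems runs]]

no type

At [Zoe book], book : <<t,<t,t>>,t> takes Zoe : <t,<t,t>>, giving t.
[yesterday [Zoe book]]: <e,t> and t cannot combine by function application — type clash.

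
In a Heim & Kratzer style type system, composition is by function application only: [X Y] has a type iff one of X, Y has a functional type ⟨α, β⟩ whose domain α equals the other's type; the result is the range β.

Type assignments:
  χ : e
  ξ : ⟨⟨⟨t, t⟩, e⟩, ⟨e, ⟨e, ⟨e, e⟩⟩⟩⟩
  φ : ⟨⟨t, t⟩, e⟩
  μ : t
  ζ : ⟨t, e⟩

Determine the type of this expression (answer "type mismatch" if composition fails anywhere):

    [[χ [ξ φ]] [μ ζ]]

[ξ φ]: ξ is ⟨⟨⟨t, t⟩, e⟩, ⟨e, ⟨e, ⟨e, e⟩⟩⟩⟩, φ is ⟨⟨t, t⟩, e⟩; result ⟨e, ⟨e, ⟨e, e⟩⟩⟩.
[χ [ξ φ]]: [ξ φ] is ⟨e, ⟨e, ⟨e, e⟩⟩⟩, χ is e; result ⟨e, ⟨e, e⟩⟩.
[μ ζ]: ζ is ⟨t, e⟩, μ is t; result e.
[[χ [ξ φ]] [μ ζ]]: [χ [ξ φ]] is ⟨e, ⟨e, e⟩⟩, [μ ζ] is e; result ⟨e, e⟩.

⟨e, e⟩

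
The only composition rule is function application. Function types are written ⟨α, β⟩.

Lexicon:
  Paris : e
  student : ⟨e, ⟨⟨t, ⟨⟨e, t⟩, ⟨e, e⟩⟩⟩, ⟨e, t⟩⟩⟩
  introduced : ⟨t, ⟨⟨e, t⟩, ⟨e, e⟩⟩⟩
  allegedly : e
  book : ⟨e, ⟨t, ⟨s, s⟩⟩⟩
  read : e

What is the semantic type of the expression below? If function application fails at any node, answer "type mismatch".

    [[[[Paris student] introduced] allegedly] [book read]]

[Paris student]: student is ⟨e, ⟨⟨t, ⟨⟨e, t⟩, ⟨e, e⟩⟩⟩, ⟨e, t⟩⟩⟩, Paris is e; result ⟨⟨t, ⟨⟨e, t⟩, ⟨e, e⟩⟩⟩, ⟨e, t⟩⟩.
[[Paris student] introduced]: [Paris student] is ⟨⟨t, ⟨⟨e, t⟩, ⟨e, e⟩⟩⟩, ⟨e, t⟩⟩, introduced is ⟨t, ⟨⟨e, t⟩, ⟨e, e⟩⟩⟩; result ⟨e, t⟩.
[[[Paris student] introduced] allegedly]: [[Paris student] introduced] is ⟨e, t⟩, allegedly is e; result t.
[book read]: book is ⟨e, ⟨t, ⟨s, s⟩⟩⟩, read is e; result ⟨t, ⟨s, s⟩⟩.
[[[[Paris student] introduced] allegedly] [book read]]: [book read] is ⟨t, ⟨s, s⟩⟩, [[[Paris student] introduced] allegedly] is t; result ⟨s, s⟩.

⟨s, s⟩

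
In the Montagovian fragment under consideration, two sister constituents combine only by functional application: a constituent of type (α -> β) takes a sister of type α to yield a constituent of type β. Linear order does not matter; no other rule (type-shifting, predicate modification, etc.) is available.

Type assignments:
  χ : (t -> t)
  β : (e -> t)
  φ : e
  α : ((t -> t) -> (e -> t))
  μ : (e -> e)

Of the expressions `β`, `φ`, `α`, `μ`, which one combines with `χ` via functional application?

β : (e -> t) — no; χ wants t, and β wants e.
φ : e — no; χ wants t, and φ wants nothing (atomic).
α — combines: α : ((t -> t) -> (e -> t)) takes χ : (t -> t) as argument, giving (e -> t).
μ : (e -> e) — no; χ wants t, and μ wants e.

α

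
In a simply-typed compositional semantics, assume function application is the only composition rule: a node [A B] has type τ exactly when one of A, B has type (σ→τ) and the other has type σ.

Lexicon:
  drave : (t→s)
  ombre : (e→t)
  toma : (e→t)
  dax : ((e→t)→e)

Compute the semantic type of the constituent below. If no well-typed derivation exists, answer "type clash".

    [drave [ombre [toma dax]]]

[toma dax]: ((e→t)→e) applied to (e→t) yields e.
[ombre [toma dax]]: (e→t) applied to e yields t.
[drave [ombre [toma dax]]]: (t→s) applied to t yields s.

s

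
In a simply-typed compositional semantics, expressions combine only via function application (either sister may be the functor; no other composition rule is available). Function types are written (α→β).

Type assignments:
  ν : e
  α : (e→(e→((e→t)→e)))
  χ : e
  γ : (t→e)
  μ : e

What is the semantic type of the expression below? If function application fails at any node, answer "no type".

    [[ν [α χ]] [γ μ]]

[α χ]: functor α : (e→(e→((e→t)→e))), argument χ : e; result (e→((e→t)→e)).
[ν [α χ]]: functor [α χ] : (e→((e→t)→e)), argument ν : e; result ((e→t)→e).
[γ μ]: (t→e) with e — neither is a function whose domain matches the other; composition fails here.

no type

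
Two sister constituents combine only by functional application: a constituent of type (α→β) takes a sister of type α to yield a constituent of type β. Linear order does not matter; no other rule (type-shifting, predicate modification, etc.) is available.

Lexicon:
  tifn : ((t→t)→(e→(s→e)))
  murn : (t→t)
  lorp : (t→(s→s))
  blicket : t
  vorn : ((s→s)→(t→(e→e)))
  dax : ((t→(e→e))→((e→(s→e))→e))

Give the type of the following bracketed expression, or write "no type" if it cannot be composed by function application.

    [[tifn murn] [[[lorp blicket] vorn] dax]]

[tifn murn]: functor tifn : ((t→t)→(e→(s→e))), argument murn : (t→t); result (e→(s→e)).
[lorp blicket]: functor lorp : (t→(s→s)), argument blicket : t; result (s→s).
[[lorp blicket] vorn]: functor vorn : ((s→s)→(t→(e→e))), argument [lorp blicket] : (s→s); result (t→(e→e)).
[[[lorp blicket] vorn] dax]: functor dax : ((t→(e→e))→((e→(s→e))→e)), argument [[lorp blicket] vorn] : (t→(e→e)); result ((e→(s→e))→e).
[[tifn murn] [[[lorp blicket] vorn] dax]]: functor [[[lorp blicket] vorn] dax] : ((e→(s→e))→e), argument [tifn murn] : (e→(s→e)); result e.

e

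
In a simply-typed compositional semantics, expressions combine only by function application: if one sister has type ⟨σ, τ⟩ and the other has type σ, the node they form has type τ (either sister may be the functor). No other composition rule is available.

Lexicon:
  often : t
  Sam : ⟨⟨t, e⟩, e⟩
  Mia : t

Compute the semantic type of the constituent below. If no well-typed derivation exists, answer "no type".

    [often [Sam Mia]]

At [Sam Mia]: neither ⟨⟨t, e⟩, e⟩ nor t can take the other as argument; the node is ill-typed.

no type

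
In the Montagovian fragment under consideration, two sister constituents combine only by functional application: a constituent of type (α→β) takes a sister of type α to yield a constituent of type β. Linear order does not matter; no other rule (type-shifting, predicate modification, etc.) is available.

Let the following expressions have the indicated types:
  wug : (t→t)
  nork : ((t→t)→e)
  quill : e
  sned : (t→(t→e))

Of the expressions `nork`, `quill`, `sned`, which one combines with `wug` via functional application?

nork — combines: nork : ((t→t)→e) takes wug : (t→t) as argument, giving e.
quill : e — wug needs t; quill needs nothing (atomic); neither fits.
sned : (t→(t→e)) — wug needs t; sned needs t; neither fits.

nork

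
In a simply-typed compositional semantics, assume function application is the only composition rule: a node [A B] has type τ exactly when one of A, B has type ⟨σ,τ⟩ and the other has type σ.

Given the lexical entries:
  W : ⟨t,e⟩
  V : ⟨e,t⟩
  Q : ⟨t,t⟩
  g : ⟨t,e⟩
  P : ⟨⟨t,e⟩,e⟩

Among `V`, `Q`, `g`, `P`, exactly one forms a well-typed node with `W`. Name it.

P

V : ⟨e,t⟩ — W needs t; V needs e; neither fits.
Q : ⟨t,t⟩ — W needs t; Q needs t; neither fits.
g : ⟨t,e⟩ — W needs t; g needs t; neither fits.
P — combines: P : ⟨⟨t,e⟩,e⟩ takes W : ⟨t,e⟩ as argument, giving e.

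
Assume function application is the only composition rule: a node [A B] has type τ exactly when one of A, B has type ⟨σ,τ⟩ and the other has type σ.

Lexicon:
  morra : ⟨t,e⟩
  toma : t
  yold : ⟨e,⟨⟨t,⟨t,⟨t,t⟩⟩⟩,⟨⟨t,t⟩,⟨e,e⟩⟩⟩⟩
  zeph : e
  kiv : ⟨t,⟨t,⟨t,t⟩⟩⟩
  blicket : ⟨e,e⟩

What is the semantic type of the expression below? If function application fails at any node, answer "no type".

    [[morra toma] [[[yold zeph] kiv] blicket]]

[morra toma]: morra is ⟨t,e⟩, toma is t; result e.
[yold zeph]: yold is ⟨e,⟨⟨t,⟨t,⟨t,t⟩⟩⟩,⟨⟨t,t⟩,⟨e,e⟩⟩⟩⟩, zeph is e; result ⟨⟨t,⟨t,⟨t,t⟩⟩⟩,⟨⟨t,t⟩,⟨e,e⟩⟩⟩.
[[yold zeph] kiv]: [yold zeph] is ⟨⟨t,⟨t,⟨t,t⟩⟩⟩,⟨⟨t,t⟩,⟨e,e⟩⟩⟩, kiv is ⟨t,⟨t,⟨t,t⟩⟩⟩; result ⟨⟨t,t⟩,⟨e,e⟩⟩.
At [[[yold zeph] kiv] blicket]: neither ⟨⟨t,t⟩,⟨e,e⟩⟩ nor ⟨e,e⟩ can take the other as argument; the node is ill-typed.

no type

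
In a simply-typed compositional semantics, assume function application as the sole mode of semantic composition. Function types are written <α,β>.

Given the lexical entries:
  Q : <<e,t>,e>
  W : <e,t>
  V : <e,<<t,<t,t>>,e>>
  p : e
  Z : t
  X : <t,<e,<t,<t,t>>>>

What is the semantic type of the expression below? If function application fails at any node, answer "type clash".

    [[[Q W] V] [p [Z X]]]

e

[Q W]: <<e,t>,e> applied to <e,t> yields e.
[[Q W] V]: <e,<<t,<t,t>>,e>> applied to e yields <<t,<t,t>>,e>.
[Z X]: <t,<e,<t,<t,t>>>> applied to t yields <e,<t,<t,t>>>.
[p [Z X]]: <e,<t,<t,t>>> applied to e yields <t,<t,t>>.
[[[Q W] V] [p [Z X]]]: <<t,<t,t>>,e> applied to <t,<t,t>> yields e.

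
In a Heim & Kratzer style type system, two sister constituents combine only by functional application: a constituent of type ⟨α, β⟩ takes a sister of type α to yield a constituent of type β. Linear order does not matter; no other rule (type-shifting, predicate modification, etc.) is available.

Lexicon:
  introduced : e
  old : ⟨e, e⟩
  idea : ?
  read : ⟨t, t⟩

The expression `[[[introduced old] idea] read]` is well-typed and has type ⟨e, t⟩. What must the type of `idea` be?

At [[[introduced old] idea] read] (required: ⟨e, t⟩): read is ⟨t, t⟩, which is not a function with range ⟨e, t⟩; hence [[introduced old] idea] is the functor — type ⟨⟨t, t⟩, ⟨e, t⟩⟩.
At [[introduced old] idea] (required: ⟨⟨t, t⟩, ⟨e, t⟩⟩): [introduced old] is e, which is not a function with range ⟨⟨t, t⟩, ⟨e, t⟩⟩; hence idea is the functor — type ⟨e, ⟨⟨t, t⟩, ⟨e, t⟩⟩⟩.

⟨e, ⟨⟨t, t⟩, ⟨e, t⟩⟩⟩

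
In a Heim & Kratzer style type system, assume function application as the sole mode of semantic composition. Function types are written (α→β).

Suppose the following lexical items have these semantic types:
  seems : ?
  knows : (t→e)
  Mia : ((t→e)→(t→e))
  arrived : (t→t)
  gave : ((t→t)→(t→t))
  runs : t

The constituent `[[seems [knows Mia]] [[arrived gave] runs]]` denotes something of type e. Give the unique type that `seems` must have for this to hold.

((t→e)→(t→e))

For [[seems [knows Mia]] [[arrived gave] runs]] to have type e with [[arrived gave] runs] of type t, [seems [knows Mia]] must be the function: [seems [knows Mia]] : (t→e).
For [seems [knows Mia]] to have type (t→e) with [knows Mia] of type (t→e), seems must be the function: seems : ((t→e)→(t→e)).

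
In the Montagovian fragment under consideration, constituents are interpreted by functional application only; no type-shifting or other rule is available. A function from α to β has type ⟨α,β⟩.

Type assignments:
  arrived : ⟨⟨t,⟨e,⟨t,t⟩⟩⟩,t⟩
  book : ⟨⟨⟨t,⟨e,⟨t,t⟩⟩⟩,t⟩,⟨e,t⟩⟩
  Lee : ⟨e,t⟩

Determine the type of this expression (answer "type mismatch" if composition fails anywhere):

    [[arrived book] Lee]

type mismatch

At [arrived book], book : ⟨⟨⟨t,⟨e,⟨t,t⟩⟩⟩,t⟩,⟨e,t⟩⟩ takes arrived : ⟨⟨t,⟨e,⟨t,t⟩⟩⟩,t⟩, giving ⟨e,t⟩.
[[arrived book] Lee]: ⟨e,t⟩ and ⟨e,t⟩ cannot combine by function application — type clash.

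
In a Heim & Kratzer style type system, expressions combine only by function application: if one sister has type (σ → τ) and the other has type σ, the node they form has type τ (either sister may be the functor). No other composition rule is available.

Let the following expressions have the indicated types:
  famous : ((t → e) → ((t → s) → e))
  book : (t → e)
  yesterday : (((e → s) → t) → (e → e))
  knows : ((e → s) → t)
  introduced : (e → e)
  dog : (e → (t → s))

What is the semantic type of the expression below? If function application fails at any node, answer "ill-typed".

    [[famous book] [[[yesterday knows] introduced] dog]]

[famous book]: ((t → e) → ((t → s) → e)) applied to (t → e) yields ((t → s) → e).
[yesterday knows]: (((e → s) → t) → (e → e)) applied to ((e → s) → t) yields (e → e).
At [[yesterday knows] introduced]: neither (e → e) nor (e → e) can take the other as argument; the node is ill-typed.

ill-typed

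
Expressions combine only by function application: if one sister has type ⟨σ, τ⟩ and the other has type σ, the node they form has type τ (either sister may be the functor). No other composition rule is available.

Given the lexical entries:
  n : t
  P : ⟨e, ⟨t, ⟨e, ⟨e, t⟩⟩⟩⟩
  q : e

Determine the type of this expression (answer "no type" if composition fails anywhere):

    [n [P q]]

At [P q], P : ⟨e, ⟨t, ⟨e, ⟨e, t⟩⟩⟩⟩ takes q : e, giving ⟨t, ⟨e, ⟨e, t⟩⟩⟩.
At [n [P q]], [P q] : ⟨t, ⟨e, ⟨e, t⟩⟩⟩ takes n : t, giving ⟨e, ⟨e, t⟩⟩.

⟨e, ⟨e, t⟩⟩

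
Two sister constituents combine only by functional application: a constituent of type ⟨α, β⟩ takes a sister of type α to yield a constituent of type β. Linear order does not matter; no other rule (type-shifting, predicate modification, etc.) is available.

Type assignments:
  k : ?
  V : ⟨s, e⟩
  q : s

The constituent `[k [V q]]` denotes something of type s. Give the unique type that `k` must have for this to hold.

[k [V q]] must have type s. The sister [V q] has type e; that is not a function onto s, so k must be the functor, of type ⟨e, s⟩.

⟨e, s⟩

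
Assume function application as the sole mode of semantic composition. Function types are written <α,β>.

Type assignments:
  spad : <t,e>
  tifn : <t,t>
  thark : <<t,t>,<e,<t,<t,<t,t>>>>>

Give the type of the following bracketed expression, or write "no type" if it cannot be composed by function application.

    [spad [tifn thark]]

no type

[tifn thark] — thark of type <<t,t>,<e,<t,<t,<t,t>>>>> combines with tifn of type <t,t>: type <e,<t,<t,<t,t>>>>.
At [spad [tifn thark]]: neither <t,e> nor <e,<t,<t,<t,t>>>> can take the other as argument; the node is ill-typed.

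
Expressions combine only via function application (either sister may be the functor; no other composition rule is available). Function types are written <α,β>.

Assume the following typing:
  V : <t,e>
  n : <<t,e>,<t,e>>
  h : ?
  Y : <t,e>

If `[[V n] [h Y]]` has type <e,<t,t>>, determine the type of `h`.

At [[V n] [h Y]] (required: <e,<t,t>>): [V n] is <t,e>, which is not a function with range <e,<t,t>>; hence [h Y] is the functor — type <<t,e>,<e,<t,t>>>.
At [h Y] (required: <<t,e>,<e,<t,t>>>): Y is <t,e>, which is not a function with range <<t,e>,<e,<t,t>>>; hence h is the functor — type <<t,e>,<<t,e>,<e,<t,t>>>>.

<<t,e>,<<t,e>,<e,<t,t>>>>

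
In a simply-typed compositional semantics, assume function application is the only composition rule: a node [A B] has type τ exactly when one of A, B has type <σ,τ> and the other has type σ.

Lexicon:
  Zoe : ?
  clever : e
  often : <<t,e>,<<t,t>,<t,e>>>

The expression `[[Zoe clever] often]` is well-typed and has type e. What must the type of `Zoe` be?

At [[Zoe clever] often] (required: e): often is <<t,e>,<<t,t>,<t,e>>>, which is not a function with range e; hence [Zoe clever] is the functor — type <<<t,e>,<<t,t>,<t,e>>>,e>.
At [Zoe clever] (required: <<<t,e>,<<t,t>,<t,e>>>,e>): clever is e, which is not a function with range <<<t,e>,<<t,t>,<t,e>>>,e>; hence Zoe is the functor — type <e,<<<t,e>,<<t,t>,<t,e>>>,e>>.

<e,<<<t,e>,<<t,t>,<t,e>>>,e>>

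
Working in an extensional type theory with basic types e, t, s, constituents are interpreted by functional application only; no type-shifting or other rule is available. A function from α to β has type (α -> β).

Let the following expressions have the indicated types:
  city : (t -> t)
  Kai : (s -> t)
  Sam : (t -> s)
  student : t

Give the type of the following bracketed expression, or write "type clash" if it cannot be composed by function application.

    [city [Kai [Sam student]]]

[Sam student] — Sam of type (t -> s) combines with student of type t: type s.
[Kai [Sam student]] — Kai of type (s -> t) combines with [Sam student] of type s: type t.
[city [Kai [Sam student]]] — city of type (t -> t) combines with [Kai [Sam student]] of type t: type t.

t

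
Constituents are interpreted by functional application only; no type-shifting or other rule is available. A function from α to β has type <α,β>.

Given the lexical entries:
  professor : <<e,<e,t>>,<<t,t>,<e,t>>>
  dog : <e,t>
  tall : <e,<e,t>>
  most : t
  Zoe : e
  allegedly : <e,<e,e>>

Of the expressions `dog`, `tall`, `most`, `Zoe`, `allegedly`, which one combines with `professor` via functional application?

dog : <e,t> — no; professor wants <e,<e,t>>, and dog wants e.
tall — combines: professor : <<e,<e,t>>,<<t,t>,<e,t>>> takes tall : <e,<e,t>> as argument, giving <<t,t>,<e,t>>.
most : t — no; professor wants <e,<e,t>>, and most wants nothing (atomic).
Zoe : e — no; professor wants <e,<e,t>>, and Zoe wants nothing (atomic).
allegedly : <e,<e,e>> — no; professor wants <e,<e,t>>, and allegedly wants e.

tall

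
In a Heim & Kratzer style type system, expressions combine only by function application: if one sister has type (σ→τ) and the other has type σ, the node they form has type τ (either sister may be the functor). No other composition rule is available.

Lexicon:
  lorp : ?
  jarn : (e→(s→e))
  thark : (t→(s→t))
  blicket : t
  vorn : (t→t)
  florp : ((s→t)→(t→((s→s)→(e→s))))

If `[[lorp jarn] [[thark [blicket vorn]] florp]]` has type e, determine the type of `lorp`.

[[lorp jarn] [[thark [blicket vorn]] florp]] must have type e. The sister [[thark [blicket vorn]] florp] has type (t→((s→s)→(e→s))); that is not a function onto e, so [lorp jarn] must be the functor, of type ((t→((s→s)→(e→s)))→e).
[lorp jarn] must have type ((t→((s→s)→(e→s)))→e). The sister jarn has type (e→(s→e)); that is not a function onto ((t→((s→s)→(e→s)))→e), so lorp must be the functor, of type ((e→(s→e))→((t→((s→s)→(e→s)))→e)).

((e→(s→e))→((t→((s→s)→(e→s)))→e))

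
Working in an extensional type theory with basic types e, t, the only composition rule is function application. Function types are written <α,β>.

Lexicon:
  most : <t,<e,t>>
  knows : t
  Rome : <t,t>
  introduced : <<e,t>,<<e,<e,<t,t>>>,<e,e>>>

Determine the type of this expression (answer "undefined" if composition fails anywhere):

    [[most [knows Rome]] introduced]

At [knows Rome], Rome : <t,t> takes knows : t, giving t.
At [most [knows Rome]], most : <t,<e,t>> takes [knows Rome] : t, giving <e,t>.
At [[most [knows Rome]] introduced], introduced : <<e,t>,<<e,<e,<t,t>>>,<e,e>>> takes [most [knows Rome]] : <e,t>, giving <<e,<e,<t,t>>>,<e,e>>.

<<e,<e,<t,t>>>,<e,e>>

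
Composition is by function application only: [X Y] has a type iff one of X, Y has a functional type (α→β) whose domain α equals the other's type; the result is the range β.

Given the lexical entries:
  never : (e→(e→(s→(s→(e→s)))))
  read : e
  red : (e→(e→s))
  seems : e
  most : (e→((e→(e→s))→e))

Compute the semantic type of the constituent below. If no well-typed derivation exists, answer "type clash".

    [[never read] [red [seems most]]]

(s→(s→(e→s)))

[never read] — never of type (e→(e→(s→(s→(e→s))))) combines with read of type e: type (e→(s→(s→(e→s)))).
[seems most] — most of type (e→((e→(e→s))→e)) combines with seems of type e: type ((e→(e→s))→e).
[red [seems most]] — [seems most] of type ((e→(e→s))→e) combines with red of type (e→(e→s)): type e.
[[never read] [red [seems most]]] — [never read] of type (e→(s→(s→(e→s)))) combines with [red [seems most]] of type e: type (s→(s→(e→s))).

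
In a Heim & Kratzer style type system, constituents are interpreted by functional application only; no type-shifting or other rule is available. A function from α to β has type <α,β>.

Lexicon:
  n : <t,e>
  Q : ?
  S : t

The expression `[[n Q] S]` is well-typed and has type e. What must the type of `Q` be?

[[n Q] S] must have type e. The sister S has type t; that is not a function onto e, so [n Q] must be the functor, of type <t,e>.
[n Q] must have type <t,e>. The sister n has type <t,e>; that is not a function onto <t,e>, so Q must be the functor, of type <<t,e>,<t,e>>.

<<t,e>,<t,e>>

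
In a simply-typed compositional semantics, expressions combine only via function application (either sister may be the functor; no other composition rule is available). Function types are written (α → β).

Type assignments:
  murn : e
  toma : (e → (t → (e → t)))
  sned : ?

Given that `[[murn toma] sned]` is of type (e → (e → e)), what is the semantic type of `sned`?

((t → (e → t)) → (e → (e → e)))

[[murn toma] sned] must have type (e → (e → e)). The sister [murn toma] has type (t → (e → t)); that is not a function onto (e → (e → e)), so sned must be the functor, of type ((t → (e → t)) → (e → (e → e))).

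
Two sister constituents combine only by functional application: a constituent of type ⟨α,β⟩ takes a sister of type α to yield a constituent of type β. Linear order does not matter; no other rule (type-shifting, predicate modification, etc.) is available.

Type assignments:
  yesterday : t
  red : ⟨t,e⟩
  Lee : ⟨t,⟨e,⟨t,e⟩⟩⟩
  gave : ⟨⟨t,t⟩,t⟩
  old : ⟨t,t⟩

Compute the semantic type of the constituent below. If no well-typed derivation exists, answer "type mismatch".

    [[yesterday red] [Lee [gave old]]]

[yesterday red] — red of type ⟨t,e⟩ combines with yesterday of type t: type e.
[gave old] — gave of type ⟨⟨t,t⟩,t⟩ combines with old of type ⟨t,t⟩: type t.
[Lee [gave old]] — Lee of type ⟨t,⟨e,⟨t,e⟩⟩⟩ combines with [gave old] of type t: type ⟨e,⟨t,e⟩⟩.
[[yesterday red] [Lee [gave old]]] — [Lee [gave old]] of type ⟨e,⟨t,e⟩⟩ combines with [yesterday red] of type e: type ⟨t,e⟩.

⟨t,e⟩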